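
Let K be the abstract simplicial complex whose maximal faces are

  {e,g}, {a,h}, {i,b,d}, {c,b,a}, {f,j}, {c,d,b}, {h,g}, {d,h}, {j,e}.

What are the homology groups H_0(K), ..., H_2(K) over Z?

Take the total order a < b < c < d < e < f < g < h < i < j on the vertex set. Then K (dimension 2) consists of the simplices:

  0-simplices (10): a, b, c, d, e, f, g, h, i, j
  1-simplices (13): ab, ac, ah, bc, bd, bi, cd, dh, di, eg, ej, fj, gh
  2-simplices (3): abc, bcd, bdi

Hence C_0 ≅ Z^10, C_1 ≅ Z^13, C_2 ≅ Z^3.

∂_1: C_1 → C_0 sends each edge [p,q] (with p < q) to q − p. For instance
  ∂di = i − d.
This gives a 10×13 integer matrix of rank 9; reducing to Smith normal form yields diagonal entries (1,1,1,1,1,1,1,1,1).

The boundary map ∂_2: C_2 → C_1 sends each 2-simplex [p,q,r] to [q,r] − [p,r] + [p,q]. For instance
  ∂bdi = di − bi + bd,
  ∂bcd = cd − bd + bc.
The resulting 13×3 matrix has rank 3, and its Smith normal form has invariant factors (1,1,1).

Computing H_k = (kernel of ∂_k) / (image of ∂_{k+1}):

  H_0: rank C_0 − rank ∂_1 = 10 − 9 = 1, and the invariant factors of ∂_1 are all 1, so H_0 = Z.
  H_1: rank ker ∂_1 − rank ∂_2 = (13 − 9) − 3 = 1, and the invariant factors of ∂_2 are all 1, so H_1 = Z.
  H_2: rank ker ∂_2 − rank ∂_3 = (3 − 3) − 0 = 0, and there is no ∂_3, so H_2 = 0.

H_0 = Z,  H_1 = Z,  H_2 = 0.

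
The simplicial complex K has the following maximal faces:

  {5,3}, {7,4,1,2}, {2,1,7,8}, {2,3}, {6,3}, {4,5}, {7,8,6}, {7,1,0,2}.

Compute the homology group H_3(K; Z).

Order the vertices as 0 < 1 < 2 < 3 < 4 < 5 < 6 < 7 < 8. Listing each simplex with vertices in this order, K has dimension 3 with simplices:

  0-simplices (9): [0], [1], [2], [3], [4], [5], [6], [7], [8]
  1-simplices (18): [0,1], [0,2], [0,7], [1,2], [1,4], [1,7], [1,8], [2,3], [2,4], [2,7], [2,8], [3,5], [3,6], [4,5], [4,7], [6,7], [6,8], [7,8]
  2-simplices (11): [0,1,2], [0,1,7], [0,2,7], [1,2,4], [1,2,7], [1,2,8], [1,4,7], [1,7,8], [2,4,7], [2,7,8], [6,7,8]
  3-simplices (3): [0,1,2,7], [1,2,4,7], [1,2,7,8]

Hence C_0 ≅ Z^9, C_1 ≅ Z^18, C_2 ≅ Z^11, C_3 ≅ Z^3.

∂_1: C_1 → C_0 maps an edge to its endpoints' difference, ∂[p,q] = q − p. For instance
  ∂[4,7] = [7] − [4].
This gives a 9×18 integer matrix of rank 8; reducing to Smith normal form yields diagonal entries (1,1,1,1,1,1,1,1).

The boundary map ∂_2: C_2 → C_1 acts by ∂[p,q,r] = [q,r] − [p,r] + [p,q]. For instance
  ∂[1,7,8] = [7,8] − [1,8] + [1,7],
  ∂[0,2,7] = [2,7] − [0,7] + [0,2].
The resulting 18×11 matrix has rank 8, and its Smith normal form has invariant factors (1,1,1,1,1,1,1,1).

The boundary map ∂_3: C_3 → C_2 sends each 3-simplex σ to the alternating sum Σ_i (−1)^i (σ with its i-th vertex removed). For instance
  ∂[0,1,2,7] = [1,2,7] − [0,2,7] + [0,1,7] − [0,1,2],
  ∂[1,2,7,8] = [2,7,8] − [1,7,8] + [1,2,8] − [1,2,7].
The resulting 11×3 matrix has rank 3, and its Smith normal form has invariant factors (1,1,1).

Reading off H_k = ker ∂_k / im ∂_{k+1}:

  H_3: rank ker ∂_3 − rank ∂_4 = (3 − 3) − 0 = 0, and there is no ∂_4, so H_3 = 0.

H_3 ≅ 0.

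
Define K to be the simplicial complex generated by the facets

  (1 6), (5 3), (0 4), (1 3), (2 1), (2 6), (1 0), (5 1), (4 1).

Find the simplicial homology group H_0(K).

H_0 ≅ Z.

Fix the vertex order 0 < 1 < 2 < 3 < 4 < 5 < 6 and write every simplex with vertices in increasing order. Then dim K = 1 and the simplices of K are:

  0-simplices (7): [0], [1], [2], [3], [4], [5], [6]
  1-simplices (9): [0,1], [0,4], [1,2], [1,3], [1,4], [1,5], [1,6], [2,6], [3,5]

giving chain groups C_0 ≅ Z^7, C_1 ≅ Z^9.

∂_1: C_1 → C_0 maps an edge to its endpoints' difference, ∂[p,q] = q − p. For instance
  ∂[1,3] = [3] − [1].
The 7×9 boundary matrix has rank 6 and Smith normal form diag(1,1,1,1,1,1).

From H_k ≅ ker(∂_k) / im(∂_{k+1}) we obtain:

  H_0: rank C_0 − rank ∂_1 = 7 − 6 = 1, and the invariant factors of ∂_1 are all 1, so H_0 ≅ Z.

(K is a triangulation of a wedge of 3 circles.)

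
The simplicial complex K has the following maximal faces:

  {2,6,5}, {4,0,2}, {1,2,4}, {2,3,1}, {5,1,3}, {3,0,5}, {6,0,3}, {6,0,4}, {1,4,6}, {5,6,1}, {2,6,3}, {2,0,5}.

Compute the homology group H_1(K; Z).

Order the vertices as 0 < 1 < 2 < 3 < 4 < 5 < 6. Listing each simplex with vertices in this order, K has dimension 2 with simplices:

  0-simplices (7): [0], [1], [2], [3], [4], [5], [6]
  1-simplices (18): [0,2], [0,3], [0,4], [0,5], [0,6], [1,2], [1,3], [1,4], [1,5], [1,6], [2,3], [2,4], [2,5], [2,6], [3,5], [3,6], [4,6], [5,6]
  2-simplices (12): [0,2,4], [0,2,5], [0,3,5], [0,3,6], [0,4,6], [1,2,3], [1,2,4], [1,3,5], [1,4,6], [1,5,6], [2,3,6], [2,5,6]

Hence C_0 ≅ Z^7, C_1 ≅ Z^18, C_2 ≅ Z^12.

∂_1: C_1 → C_0 is given by ∂[p,q] = [q] − [p].
The 7×18 boundary matrix has rank 6 and Smith normal form diag(1,1,1,1,1,1).

∂_2: C_2 → C_1 maps a triangle to the signed sum of its edges. For instance
  ∂[2,5,6] = [5,6] − [2,6] + [2,5],
  ∂[1,4,6] = [4,6] − [1,6] + [1,4].
This gives a 18×12 integer matrix of rank 12; reducing to Smith normal form yields diagonal entries (1,1,1,1,1,1,1,1,1,1,1,2).

Now H_k = ker ∂_k / im ∂_{k+1}, so:

  H_1: rank ker ∂_1 − rank ∂_2 = (18 − 6) − 12 = 0, and ∂_2 has invariant factor 2 > 1, so H_1 = Z/2.

H_1 ≅ Z/2.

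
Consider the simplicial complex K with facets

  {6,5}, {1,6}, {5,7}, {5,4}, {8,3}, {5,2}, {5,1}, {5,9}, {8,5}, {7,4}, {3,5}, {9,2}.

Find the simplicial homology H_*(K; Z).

Fix the vertex order 1 < 2 < 3 < 4 < 5 < 6 < 7 < 8 < 9 and write every simplex with vertices in increasing order. Then dim K = 1 and the simplices of K are:

  0-simplices (9): [1], [2], [3], [4], [5], [6], [7], [8], [9]
  1-simplices (12): [1,5], [1,6], [2,5], [2,9], [3,5], [3,8], [4,5], [4,7], [5,6], [5,7], [5,8], [5,9]

giving chain groups C_0 ≅ Z^9, C_1 ≅ Z^12.

Boundary ∂_1: C_1 → C_0 maps an edge to its endpoints' difference, ∂[p,q] = q − p.
This gives a 9×12 integer matrix of rank 8; reducing to Smith normal form yields diagonal entries (1,1,1,1,1,1,1,1).

From H_k ≅ ker(∂_k) / im(∂_{k+1}) we obtain:

  H_0: rank C_0 − rank ∂_1 = 9 − 8 = 1, and the invariant factors of ∂_1 are all 1, so H_0 ≅ Z.
  H_1: rank ker ∂_1 − rank ∂_2 = (12 − 8) − 0 = 4, and there is no ∂_2, so H_1 ≅ Z^4.

As a check, the Euler characteristic is 9 − 12 = -3, which agrees with 1 − 4 = -3.

H_0 = Z,  H_1 = Z^4.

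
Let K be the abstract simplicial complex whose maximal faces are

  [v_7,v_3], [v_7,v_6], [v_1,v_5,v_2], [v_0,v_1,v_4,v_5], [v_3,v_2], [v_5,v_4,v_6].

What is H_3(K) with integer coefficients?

Fix the vertex order v_0 < v_1 < v_2 < v_3 < v_4 < v_5 < v_6 < v_7 and write every simplex with vertices in increasing order. Then dim K = 3 and the simplices of K are:

  0-simplices (8): [v_0], [v_1], [v_2], [v_3], [v_4], [v_5], [v_6], [v_7]
  1-simplices (13): [v_0,v_1], [v_0,v_4], [v_0,v_5], [v_1,v_2], [v_1,v_4], [v_1,v_5], [v_2,v_3], [v_2,v_5], [v_3,v_7], [v_4,v_5], [v_4,v_6], [v_5,v_6], [v_6,v_7]
  2-simplices (6): [v_0,v_1,v_4], [v_0,v_1,v_5], [v_0,v_4,v_5], [v_1,v_2,v_5], [v_1,v_4,v_5], [v_4,v_5,v_6]
  3-simplices (1): [v_0,v_1,v_4,v_5]

giving chain groups C_0 ≅ Z^8, C_1 ≅ Z^13, C_2 ≅ Z^6, C_3 ≅ Z^1.

The boundary map ∂_1: C_1 → C_0 sends each edge [p,q] (with p < q) to q − p. For instance
  ∂[v_4,v_6] = [v_6] − [v_4].
The resulting 8×13 matrix has rank 7, and its Smith normal form has invariant factors (1,1,1,1,1,1,1).

∂_2: C_2 → C_1 sends each 2-simplex [p,q,r] to [q,r] − [p,r] + [p,q]. For instance
  ∂[v_0,v_1,v_5] = [v_1,v_5] − [v_0,v_5] + [v_0,v_1],
  ∂[v_1,v_4,v_5] = [v_4,v_5] − [v_1,v_5] + [v_1,v_4].
The resulting 13×6 matrix has rank 5, and its Smith normal form has invariant factors (1,1,1,1,1).

The boundary map ∂_3: C_3 → C_2 sends each 3-simplex σ to the alternating sum Σ_i (−1)^i (σ with its i-th vertex removed). For instance
  ∂[v_0,v_1,v_4,v_5] = [v_1,v_4,v_5] − [v_0,v_4,v_5] + [v_0,v_1,v_5] − [v_0,v_1,v_4].
This gives a 6×1 integer matrix of rank 1; reducing to Smith normal form yields diagonal entries (1).

Now H_k = ker ∂_k / im ∂_{k+1}, so:

  H_3: rank ker ∂_3 − rank ∂_4 = (1 − 1) − 0 = 0, and there is no ∂_4, so H_3 = 0.

H_3 ≅ 0.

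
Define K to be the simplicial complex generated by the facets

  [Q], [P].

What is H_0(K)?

H_0 ≅ Z^2.

Order the vertices as P < Q. Listing each simplex with vertices in this order, K has dimension 0 with simplices:

  0-simplices (2): P, Q

Hence C_0 ≅ Z^2.

From H_k ≅ ker(∂_k) / im(∂_{k+1}) we obtain:

  H_0: rank C_0 − rank ∂_1 = 2 − 0 = 2, and there is no ∂_1, so H_0 = Z^2.

(K is a triangulation of a set of 2 points.)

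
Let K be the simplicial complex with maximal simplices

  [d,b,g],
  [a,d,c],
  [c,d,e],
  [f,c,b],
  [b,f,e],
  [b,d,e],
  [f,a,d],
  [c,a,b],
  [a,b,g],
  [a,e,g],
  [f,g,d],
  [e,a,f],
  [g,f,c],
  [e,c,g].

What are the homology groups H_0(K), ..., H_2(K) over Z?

H_0 = Z,  H_1 = Z^2,  H_2 = Z.

Order the vertices as a < b < c < d < e < f < g. Listing each simplex with vertices in this order, K has dimension 2 with simplices:

  0-simplices (7): a, b, c, d, e, f, g
  1-simplices (21): ab, ac, ad, ae, af, ag, bc, bd, be, bf, bg, cd, ce, cf, cg, de, df, dg, ef, eg, fg
  2-simplices (14): abc, abg, acd, adf, aef, aeg, bcf, bde, bdg, bef, cde, ceg, cfg, dfg

Hence C_0 ≅ Z^7, C_1 ≅ Z^21, C_2 ≅ Z^14.

∂_1: C_1 → C_0 is given by ∂[p,q] = [q] − [p]. For instance
  ∂be = e − b.
The 7×21 boundary matrix has rank 6 and Smith normal form diag(1,1,1,1,1,1).

Boundary ∂_2: C_2 → C_1 acts by ∂[p,q,r] = [q,r] − [p,r] + [p,q]. For instance
  ∂dfg = fg − dg + df,
  ∂bde = de − be + bd.
This gives a 21×14 integer matrix of rank 13; reducing to Smith normal form yields diagonal entries (1,1,1,1,1,1,1,1,1,1,1,1,1).

Computing H_k = (kernel of ∂_k) / (image of ∂_{k+1}):

  H_0: rank C_0 − rank ∂_1 = 7 − 6 = 1, and the invariant factors of ∂_1 are all 1, so H_0 = Z.
  H_1: rank ker ∂_1 − rank ∂_2 = (21 − 6) − 13 = 2, and the invariant factors of ∂_2 are all 1, so H_1 = Z^2.
  H_2: rank ker ∂_2 − rank ∂_3 = (14 − 13) − 0 = 1, and there is no ∂_3, so H_2 = Z.

As a check, the Euler characteristic is 7 − 21 + 14 = 0, which agrees with 1 − 2 + 1 = 0.
(K is a triangulation of the torus T^2.)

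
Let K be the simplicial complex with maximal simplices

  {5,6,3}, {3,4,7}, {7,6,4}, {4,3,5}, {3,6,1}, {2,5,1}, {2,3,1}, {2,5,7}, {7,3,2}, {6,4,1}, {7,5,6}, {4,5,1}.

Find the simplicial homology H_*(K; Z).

Fix the vertex order 1 < 2 < 3 < 4 < 5 < 6 < 7 and write every simplex with vertices in increasing order. Then dim K = 2 and the simplices of K are:

  0-simplices (7): [1], [2], [3], [4], [5], [6], [7]
  1-simplices (18): [1,2], [1,3], [1,4], [1,5], [1,6], [2,3], [2,5], [2,7], [3,4], [3,5], [3,6], [3,7], [4,5], [4,6], [4,7], [5,6], [5,7], [6,7]
  2-simplices (12): [1,2,3], [1,2,5], [1,3,6], [1,4,5], [1,4,6], [2,3,7], [2,5,7], [3,4,5], [3,4,7], [3,5,6], [4,6,7], [5,6,7]

giving chain groups C_0 ≅ Z^7, C_1 ≅ Z^18, C_2 ≅ Z^12.

The boundary map ∂_1: C_1 → C_0 is given by ∂[p,q] = [q] − [p]. For instance
  ∂[1,4] = [4] − [1].
As a 7×18 matrix over Z this has rank 6, with invariant factors (1,1,1,1,1,1).

∂_2: C_2 → C_1 maps a triangle to the signed sum of its edges. For instance
  ∂[1,4,6] = [4,6] − [1,6] + [1,4],
  ∂[5,6,7] = [6,7] − [5,7] + [5,6].
As a 18×12 matrix over Z this has rank 12, with invariant factors (1,1,1,1,1,1,1,1,1,1,1,2).

From H_k ≅ ker(∂_k) / im(∂_{k+1}) we obtain:

  H_0: rank C_0 − rank ∂_1 = 7 − 6 = 1, and the invariant factors of ∂_1 are all 1, so H_0 ≅ Z.
  H_1: rank ker ∂_1 − rank ∂_2 = (18 − 6) − 12 = 0, and ∂_2 has invariant factor 2 > 1, so H_1 ≅ Z/2.
  H_2: rank ker ∂_2 − rank ∂_3 = (12 − 12) − 0 = 0, and there is no ∂_3, so H_2 ≅ 0.

H_0 = Z,  H_1 = Z/2,  H_2 = 0.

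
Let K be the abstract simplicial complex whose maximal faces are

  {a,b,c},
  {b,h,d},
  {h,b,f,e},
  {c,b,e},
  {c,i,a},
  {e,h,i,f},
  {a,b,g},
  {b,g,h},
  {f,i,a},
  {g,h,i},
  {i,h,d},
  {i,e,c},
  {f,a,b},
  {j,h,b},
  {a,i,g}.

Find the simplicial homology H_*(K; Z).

K has 10 vertices, 25 edges, 20 triangles, 2 3-simplices.
rank ∂_0 = 0, rank ∂_1 = 9 ⇒ b_0 = 10 − 0 − 9 = 1; all invariant factors of ∂_1 are 1 so no torsion. So H_0 = Z.
rank ∂_1 = 9, rank ∂_2 = 16 ⇒ b_1 = 25 − 9 − 16 = 0; all invariant factors of ∂_2 are 1 so no torsion. So H_1 = 0.
rank ∂_2 = 16, rank ∂_3 = 2 ⇒ b_2 = 20 − 16 − 2 = 2; all invariant factors of ∂_3 are 1 so no torsion. So H_2 = Z^2.
rank ∂_3 = 2, rank ∂_4 = 0 ⇒ b_3 = 2 − 2 − 0 = 0. So H_3 = 0.

H_0 = Z,  H_1 = 0,  H_2 = Z^2,  H_3 = 0.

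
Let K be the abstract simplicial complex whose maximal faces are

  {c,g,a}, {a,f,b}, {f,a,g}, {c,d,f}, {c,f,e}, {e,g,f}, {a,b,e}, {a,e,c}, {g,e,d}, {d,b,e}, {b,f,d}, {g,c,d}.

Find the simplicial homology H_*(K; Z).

Order the vertices as a < b < c < d < e < f < g. Listing each simplex with vertices in this order, K has dimension 2 with simplices:

  0-simplices (7): a, b, c, d, e, f, g
  1-simplices (18): ab, ac, ae, af, ag, bd, be, bf, cd, ce, cf, cg, de, df, dg, ef, eg, fg
  2-simplices (12): abe, abf, ace, acg, afg, bde, bdf, cdf, cdg, cef, deg, efg

Hence C_0 ≅ Z^7, C_1 ≅ Z^18, C_2 ≅ Z^12.

The boundary map ∂_1: C_1 → C_0 sends each edge [p,q] (with p < q) to q − p. For instance
  ∂bd = d − b.
The 7×18 boundary matrix has rank 6 and Smith normal form diag(1,1,1,1,1,1).

∂_2: C_2 → C_1 sends each 2-simplex [p,q,r] to [q,r] − [p,r] + [p,q]. For instance
  ∂ace = ce − ae + ac,
  ∂cef = ef − cf + ce.
The resulting 18×12 matrix has rank 12, and its Smith normal form has invariant factors (1,1,1,1,1,1,1,1,1,1,1,2).

Computing H_k = (kernel of ∂_k) / (image of ∂_{k+1}):

  H_0: rank C_0 − rank ∂_1 = 7 − 6 = 1, and the invariant factors of ∂_1 are all 1, so H_0 = Z.
  H_1: rank ker ∂_1 − rank ∂_2 = (18 − 6) − 12 = 0, and ∂_2 has invariant factor 2 > 1, so H_1 = Z/2.
  H_2: rank ker ∂_2 − rank ∂_3 = (12 − 12) − 0 = 0, and there is no ∂_3, so H_2 = 0.

As a check, the Euler characteristic is 7 − 18 + 12 = 1, which agrees with 1 − 0 + 0 = 1.

H_0 = Z,  H_1 = Z/2,  H_2 = 0.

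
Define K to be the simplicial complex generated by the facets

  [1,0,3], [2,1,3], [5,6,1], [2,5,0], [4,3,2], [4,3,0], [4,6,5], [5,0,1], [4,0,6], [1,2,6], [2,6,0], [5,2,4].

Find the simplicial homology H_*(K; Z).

Order the vertices as 0 < 1 < 2 < 3 < 4 < 5 < 6. Listing each simplex with vertices in this order, K has dimension 2 with simplices:

  0-simplices (7): [0], [1], [2], [3], [4], [5], [6]
  1-simplices (18): [0,1], [0,2], [0,3], [0,4], [0,5], [0,6], [1,2], [1,3], [1,5], [1,6], [2,3], [2,4], [2,5], [2,6], [3,4], [4,5], [4,6], [5,6]
  2-simplices (12): [0,1,3], [0,1,5], [0,2,5], [0,2,6], [0,3,4], [0,4,6], [1,2,3], [1,2,6], [1,5,6], [2,3,4], [2,4,5], [4,5,6]

Hence C_0 ≅ Z^7, C_1 ≅ Z^18, C_2 ≅ Z^12.

∂_1: C_1 → C_0 maps an edge to its endpoints' difference, ∂[p,q] = q − p.
The 7×18 boundary matrix has rank 6 and Smith normal form diag(1,1,1,1,1,1).

Boundary ∂_2: C_2 → C_1 sends each 2-simplex [p,q,r] to [q,r] − [p,r] + [p,q]. For instance
  ∂[0,4,6] = [4,6] − [0,6] + [0,4],
  ∂[1,2,3] = [2,3] − [1,3] + [1,2].
The resulting 18×12 matrix has rank 12, and its Smith normal form has invariant factors (1,1,1,1,1,1,1,1,1,1,1,2).

Computing H_k = (kernel of ∂_k) / (image of ∂_{k+1}):

  H_0: rank C_0 − rank ∂_1 = 7 − 6 = 1, and the invariant factors of ∂_1 are all 1, so H_0 ≅ Z.
  H_1: rank ker ∂_1 − rank ∂_2 = (18 − 6) − 12 = 0, and ∂_2 has invariant factor 2 > 1, so H_1 ≅ Z_2.
  H_2: rank ker ∂_2 − rank ∂_3 = (12 − 12) − 0 = 0, and there is no ∂_3, so H_2 ≅ 0.

H_0 ≅ Z,  H_1 ≅ Z_2,  H_2 = 0.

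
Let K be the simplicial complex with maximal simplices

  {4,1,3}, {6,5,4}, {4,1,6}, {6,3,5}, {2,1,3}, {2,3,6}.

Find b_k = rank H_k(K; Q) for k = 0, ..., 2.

b_0 = 1, b_1 = 1, b_2 = 0.

We work with the vertex ordering 1 < 2 < 3 < 4 < 5 < 6. The simplices of K, each written with vertices in increasing order, are:

  0-simplices (6): [1], [2], [3], [4], [5], [6]
  1-simplices (12): [1,2], [1,3], [1,4], [1,6], [2,3], [2,6], [3,4], [3,5], [3,6], [4,5], [4,6], [5,6]
  2-simplices (6): [1,2,3], [1,3,4], [1,4,6], [2,3,6], [3,5,6], [4,5,6]

Hence C_0 ≅ Z^6, C_1 ≅ Z^12, C_2 ≅ Z^6.

The boundary map ∂_1: C_1 → C_0 sends each edge [p,q] (with p < q) to q − p.
As a 6×12 matrix over Z this has rank 5, with invariant factors (1,1,1,1,1).

∂_2: C_2 → C_1 sends each 2-simplex [p,q,r] to [q,r] − [p,r] + [p,q]. For instance
  ∂[3,5,6] = [5,6] − [3,6] + [3,5],
  ∂[1,3,4] = [3,4] − [1,4] + [1,3].
This gives a 12×6 integer matrix of rank 6; reducing to Smith normal form yields diagonal entries (1,1,1,1,1,1).

Now H_k = ker ∂_k / im ∂_{k+1}, so:

  H_0: rank C_0 − rank ∂_1 = 6 − 5 = 1, and the invariant factors of ∂_1 are all 1, so H_0 ≅ Z.
  H_1: rank ker ∂_1 − rank ∂_2 = (12 − 5) − 6 = 1, and the invariant factors of ∂_2 are all 1, so H_1 ≅ Z.
  H_2: rank ker ∂_2 − rank ∂_3 = (6 − 6) − 0 = 0, and there is no ∂_3, so H_2 ≅ 0.

As a check, the Euler characteristic is 6 − 12 + 6 = 0, which agrees with 1 − 1 + 0 = 0.
(K is a triangulation of the cylinder S^1 x I.)

Hence the Betti numbers are b_0 = 1, b_1 = 1, b_2 = 0.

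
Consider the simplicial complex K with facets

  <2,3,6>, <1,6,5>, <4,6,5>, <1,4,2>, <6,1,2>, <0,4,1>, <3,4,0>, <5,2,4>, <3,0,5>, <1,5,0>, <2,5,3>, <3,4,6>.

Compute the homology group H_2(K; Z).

Fix the vertex order 0 < 1 < 2 < 3 < 4 < 5 < 6 and write every simplex with vertices in increasing order. Then dim K = 2 and the simplices of K are:

  0-simplices (7): [0], [1], [2], [3], [4], [5], [6]
  1-simplices (18): [0,1], [0,3], [0,4], [0,5], [1,2], [1,4], [1,5], [1,6], [2,3], [2,4], [2,5], [2,6], [3,4], [3,5], [3,6], [4,5], [4,6], [5,6]
  2-simplices (12): [0,1,4], [0,1,5], [0,3,4], [0,3,5], [1,2,4], [1,2,6], [1,5,6], [2,3,5], [2,3,6], [2,4,5], [3,4,6], [4,5,6]

so the chain groups are C_0 ≅ Z^7, C_1 ≅ Z^18, C_2 ≅ Z^12.

The boundary map ∂_1: C_1 → C_0 sends each edge [p,q] (with p < q) to q − p. For instance
  ∂[1,4] = [4] − [1].
As a 7×18 matrix over Z this has rank 6, with invariant factors (1,1,1,1,1,1).

∂_2: C_2 → C_1 maps a triangle to the signed sum of its edges. For instance
  ∂[1,2,4] = [2,4] − [1,4] + [1,2],
  ∂[2,4,5] = [4,5] − [2,5] + [2,4].
The resulting 18×12 matrix has rank 12, and its Smith normal form has invariant factors (1,1,1,1,1,1,1,1,1,1,1,2).

Reading off H_k = ker ∂_k / im ∂_{k+1}:

  H_2: rank ker ∂_2 − rank ∂_3 = (12 − 12) − 0 = 0, and there is no ∂_3, so H_2 ≅ 0.

(K is a triangulation of the real projective plane RP^2.)

H_2 = 0.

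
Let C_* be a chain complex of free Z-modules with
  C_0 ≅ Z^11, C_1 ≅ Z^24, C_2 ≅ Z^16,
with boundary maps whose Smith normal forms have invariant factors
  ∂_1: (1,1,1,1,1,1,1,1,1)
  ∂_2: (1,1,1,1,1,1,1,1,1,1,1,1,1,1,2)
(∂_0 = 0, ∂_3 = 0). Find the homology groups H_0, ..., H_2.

H_0 = Z^2,  H_1 = Z/2,  H_2 = Z.

H_0: b_0 = 11 − 0 − 9 = 2; torsion from ∂_1 factors > 1: none. So H_0 = Z^2.
H_1: b_1 = 24 − 9 − 15 = 0; torsion from ∂_2 factors > 1: [2]. So H_1 = Z/2.
H_2: b_2 = 16 − 15 − 0 = 1; torsion from ∂_3 factors > 1: none. So H_2 = Z.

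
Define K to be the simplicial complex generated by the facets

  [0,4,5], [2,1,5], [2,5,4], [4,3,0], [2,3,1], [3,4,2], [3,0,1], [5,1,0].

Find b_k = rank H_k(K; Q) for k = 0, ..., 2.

b_0 = 1, b_1 = 0, b_2 = 1.

Order the vertices as 0 < 1 < 2 < 3 < 4 < 5. Listing each simplex with vertices in this order, K has dimension 2 with simplices:

  0-simplices (6): [0], [1], [2], [3], [4], [5]
  1-simplices (12): [0,1], [0,3], [0,4], [0,5], [1,2], [1,3], [1,5], [2,3], [2,4], [2,5], [3,4], [4,5]
  2-simplices (8): [0,1,3], [0,1,5], [0,3,4], [0,4,5], [1,2,3], [1,2,5], [2,3,4], [2,4,5]

so the chain groups are C_0 ≅ Z^6, C_1 ≅ Z^12, C_2 ≅ Z^8.

The boundary map ∂_1: C_1 → C_0 maps an edge to its endpoints' difference, ∂[p,q] = q − p.
The 6×12 boundary matrix has rank 5 and Smith normal form diag(1,1,1,1,1).

∂_2: C_2 → C_1 sends each 2-simplex [p,q,r] to [q,r] − [p,r] + [p,q]. For instance
  ∂[1,2,3] = [2,3] − [1,3] + [1,2],
  ∂[1,2,5] = [2,5] − [1,5] + [1,2].
As a 12×8 matrix over Z this has rank 7, with invariant factors (1,1,1,1,1,1,1).

From H_k ≅ ker(∂_k) / im(∂_{k+1}) we obtain:

  H_0: rank C_0 − rank ∂_1 = 6 − 5 = 1, and the invariant factors of ∂_1 are all 1, so H_0 ≅ Z.
  H_1: rank ker ∂_1 − rank ∂_2 = (12 − 5) − 7 = 0, and the invariant factors of ∂_2 are all 1, so H_1 ≅ 0.
  H_2: rank ker ∂_2 − rank ∂_3 = (8 − 7) − 0 = 1, and there is no ∂_3, so H_2 ≅ Z.

As a check, the Euler characteristic is 6 − 12 + 8 = 2, which agrees with 1 − 0 + 1 = 2.

Hence the Betti numbers are b_0 = 1, b_1 = 0, b_2 = 1.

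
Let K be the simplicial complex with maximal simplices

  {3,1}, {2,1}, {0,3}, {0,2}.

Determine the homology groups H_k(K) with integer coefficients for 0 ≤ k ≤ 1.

Fix the vertex order 0 < 1 < 2 < 3 and write every simplex with vertices in increasing order. Then dim K = 1 and the simplices of K are:

  0-simplices (4): [0], [1], [2], [3]
  1-simplices (4): [0,2], [0,3], [1,2], [1,3]

giving chain groups C_0 ≅ Z^4, C_1 ≅ Z^4.

∂_1: C_1 → C_0 is given by ∂[p,q] = [q] − [p].
This gives a 4×4 integer matrix of rank 3; reducing to Smith normal form yields diagonal entries (1,1,1).

Now H_k = ker ∂_k / im ∂_{k+1}, so:

  H_0: rank C_0 − rank ∂_1 = 4 − 3 = 1, and the invariant factors of ∂_1 are all 1, so H_0 ≅ Z.
  H_1: rank ker ∂_1 − rank ∂_2 = (4 − 3) − 0 = 1, and there is no ∂_2, so H_1 ≅ Z.

As a check, the Euler characteristic is 4 − 4 = 0, which agrees with 1 − 1 = 0.

H_0 = Z,  H_1 = Z.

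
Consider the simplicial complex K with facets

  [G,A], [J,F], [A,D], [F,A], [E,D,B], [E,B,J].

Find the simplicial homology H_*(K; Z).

H_0 ≅ Z,  H_1 ≅ Z,  H_2 = 0.

K has 7 vertices, 9 edges, 2 triangles.
rank ∂_0 = 0, rank ∂_1 = 6 ⇒ b_0 = 7 − 0 − 6 = 1; all invariant factors of ∂_1 are 1 so no torsion. So H_0 ≅ Z.
rank ∂_1 = 6, rank ∂_2 = 2 ⇒ b_1 = 9 − 6 − 2 = 1; all invariant factors of ∂_2 are 1 so no torsion. So H_1 ≅ Z.
rank ∂_2 = 2, rank ∂_3 = 0 ⇒ b_2 = 2 − 2 − 0 = 0. So H_2 ≅ 0.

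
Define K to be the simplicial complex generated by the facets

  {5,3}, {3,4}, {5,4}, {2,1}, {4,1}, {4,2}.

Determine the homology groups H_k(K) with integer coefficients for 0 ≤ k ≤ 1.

H_0 = Z,  H_1 = Z^2.

Order the vertices as 1 < 2 < 3 < 4 < 5. Listing each simplex with vertices in this order, K has dimension 1 with simplices:

  0-simplices (5): [1], [2], [3], [4], [5]
  1-simplices (6): [1,2], [1,4], [2,4], [3,4], [3,5], [4,5]

Hence C_0 ≅ Z^5, C_1 ≅ Z^6.

Boundary ∂_1: C_1 → C_0 maps an edge to its endpoints' difference, ∂[p,q] = q − p.
The 5×6 boundary matrix has rank 4 and Smith normal form diag(1,1,1,1).

Reading off H_k = ker ∂_k / im ∂_{k+1}:

  H_0: rank C_0 − rank ∂_1 = 5 − 4 = 1, and the invariant factors of ∂_1 are all 1, so H_0 = Z.
  H_1: rank ker ∂_1 − rank ∂_2 = (6 − 4) − 0 = 2, and there is no ∂_2, so H_1 = Z^2.

(K is a triangulation of a wedge of 2 circles.)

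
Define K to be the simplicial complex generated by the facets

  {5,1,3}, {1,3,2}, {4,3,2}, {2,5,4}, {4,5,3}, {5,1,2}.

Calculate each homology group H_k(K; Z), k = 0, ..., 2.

H_0 = Z,  H_1 = 0,  H_2 = Z.

K has 5 vertices, 9 edges, 6 triangles.
rank ∂_0 = 0, rank ∂_1 = 4 ⇒ b_0 = 5 − 0 − 4 = 1; all invariant factors of ∂_1 are 1 so no torsion. So H_0 = Z.
rank ∂_1 = 4, rank ∂_2 = 5 ⇒ b_1 = 9 − 4 − 5 = 0; all invariant factors of ∂_2 are 1 so no torsion. So H_1 = 0.
rank ∂_2 = 5, rank ∂_3 = 0 ⇒ b_2 = 6 − 5 − 0 = 1. So H_2 = Z.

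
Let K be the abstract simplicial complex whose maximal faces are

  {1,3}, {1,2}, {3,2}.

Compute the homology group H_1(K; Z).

H_1 = Z.

We work with the vertex ordering 1 < 2 < 3. The simplices of K, each written with vertices in increasing order, are:

  0-simplices (3): [1], [2], [3]
  1-simplices (3): [1,2], [1,3], [2,3]

so the chain groups are C_0 ≅ Z^3, C_1 ≅ Z^3.

The boundary map ∂_1: C_1 → C_0 maps an edge to its endpoints' difference, ∂[p,q] = q − p. For instance
  ∂[2,3] = [3] − [2].
The resulting 3×3 matrix has rank 2, and its Smith normal form has invariant factors (1,1).

Now H_k = ker ∂_k / im ∂_{k+1}, so:

  H_1: rank ker ∂_1 − rank ∂_2 = (3 − 2) − 0 = 1, and there is no ∂_2, so H_1 ≅ Z.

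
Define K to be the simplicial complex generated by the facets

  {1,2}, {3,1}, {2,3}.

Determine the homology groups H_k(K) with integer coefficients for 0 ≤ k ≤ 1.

Fix the vertex order 1 < 2 < 3 and write every simplex with vertices in increasing order. Then dim K = 1 and the simplices of K are:

  0-simplices (3): [1], [2], [3]
  1-simplices (3): [1,2], [1,3], [2,3]

so the chain groups are C_0 ≅ Z^3, C_1 ≅ Z^3.

Boundary ∂_1: C_1 → C_0 is given by ∂[p,q] = [q] − [p]. For instance
  ∂[2,3] = [3] − [2].
As a 3×3 matrix over Z this has rank 2, with invariant factors (1,1).

Now H_k = ker ∂_k / im ∂_{k+1}, so:

  H_0: rank C_0 − rank ∂_1 = 3 − 2 = 1, and the invariant factors of ∂_1 are all 1, so H_0 ≅ Z.
  H_1: rank ker ∂_1 − rank ∂_2 = (3 − 2) − 0 = 1, and there is no ∂_2, so H_1 ≅ Z.

(K is a triangulation of the circle S^1.)

H_0 ≅ Z,  H_1 ≅ Z.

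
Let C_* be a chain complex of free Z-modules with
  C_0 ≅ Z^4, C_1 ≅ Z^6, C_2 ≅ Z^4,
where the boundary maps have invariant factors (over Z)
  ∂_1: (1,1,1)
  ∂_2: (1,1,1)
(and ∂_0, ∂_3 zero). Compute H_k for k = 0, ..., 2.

H_0: b_0 = 4 − 0 − 3 = 1; torsion from ∂_1 factors > 1: none. So H_0 ≅ Z.
H_1: b_1 = 6 − 3 − 3 = 0; torsion from ∂_2 factors > 1: none. So H_1 ≅ 0.
H_2: b_2 = 4 − 3 − 0 = 1; torsion from ∂_3 factors > 1: none. So H_2 ≅ Z.

H_0 ≅ Z,  H_1 = 0,  H_2 ≅ Z.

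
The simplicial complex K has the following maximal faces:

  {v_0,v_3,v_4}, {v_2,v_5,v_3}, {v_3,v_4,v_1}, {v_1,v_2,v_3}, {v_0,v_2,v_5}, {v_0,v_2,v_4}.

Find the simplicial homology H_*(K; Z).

H_0 = Z,  H_1 = Z,  H_2 = 0.

Take the total order v_0 < v_1 < v_2 < v_3 < v_4 < v_5 on the vertex set. Then K (dimension 2) consists of the simplices:

  0-simplices (6): [v_0], [v_1], [v_2], [v_3], [v_4], [v_5]
  1-simplices (12): [v_0,v_2], [v_0,v_3], [v_0,v_4], [v_0,v_5], [v_1,v_2], [v_1,v_3], [v_1,v_4], [v_2,v_3], [v_2,v_4], [v_2,v_5], [v_3,v_4], [v_3,v_5]
  2-simplices (6): [v_0,v_2,v_4], [v_0,v_2,v_5], [v_0,v_3,v_4], [v_1,v_2,v_3], [v_1,v_3,v_4], [v_2,v_3,v_5]

so the chain groups are C_0 ≅ Z^6, C_1 ≅ Z^12, C_2 ≅ Z^6.

Boundary ∂_1: C_1 → C_0 sends each edge [p,q] (with p < q) to q − p.
The 6×12 boundary matrix has rank 5 and Smith normal form diag(1,1,1,1,1).

The boundary map ∂_2: C_2 → C_1 maps a triangle to the signed sum of its edges. For instance
  ∂[v_1,v_2,v_3] = [v_2,v_3] − [v_1,v_3] + [v_1,v_2],
  ∂[v_1,v_3,v_4] = [v_3,v_4] − [v_1,v_4] + [v_1,v_3].
The resulting 12×6 matrix has rank 6, and its Smith normal form has invariant factors (1,1,1,1,1,1).

Computing H_k = (kernel of ∂_k) / (image of ∂_{k+1}):

  H_0: rank C_0 − rank ∂_1 = 6 − 5 = 1, and the invariant factors of ∂_1 are all 1, so H_0 ≅ Z.
  H_1: rank ker ∂_1 − rank ∂_2 = (12 − 5) − 6 = 1, and the invariant factors of ∂_2 are all 1, so H_1 ≅ Z.
  H_2: rank ker ∂_2 − rank ∂_3 = (6 − 6) − 0 = 0, and there is no ∂_3, so H_2 ≅ 0.

As a check, the Euler characteristic is 6 − 12 + 6 = 0, which agrees with 1 − 1 + 0 = 0.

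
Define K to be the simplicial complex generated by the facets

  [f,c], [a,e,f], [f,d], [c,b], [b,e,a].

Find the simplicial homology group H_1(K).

H_1 ≅ Z.

We work with the vertex ordering a < b < c < d < e < f. The simplices of K, each written with vertices in increasing order, are:

  0-simplices (6): a, b, c, d, e, f
  1-simplices (8): ab, ae, af, bc, be, cf, df, ef
  2-simplices (2): abe, aef

giving chain groups C_0 ≅ Z^6, C_1 ≅ Z^8, C_2 ≅ Z^2.

The boundary map ∂_1: C_1 → C_0 is given by ∂[p,q] = [q] − [p]. For instance
  ∂ab = b − a.
The resulting 6×8 matrix has rank 5, and its Smith normal form has invariant factors (1,1,1,1,1).

Boundary ∂_2: C_2 → C_1 acts by ∂[p,q,r] = [q,r] − [p,r] + [p,q]. For instance
  ∂abe = be − ae + ab,
  ∂aef = ef − af + ae.
This gives a 8×2 integer matrix of rank 2; reducing to Smith normal form yields diagonal entries (1,1).

From H_k ≅ ker(∂_k) / im(∂_{k+1}) we obtain:

  H_1: rank ker ∂_1 − rank ∂_2 = (8 − 5) − 2 = 1, and the invariant factors of ∂_2 are all 1, so H_1 ≅ Z.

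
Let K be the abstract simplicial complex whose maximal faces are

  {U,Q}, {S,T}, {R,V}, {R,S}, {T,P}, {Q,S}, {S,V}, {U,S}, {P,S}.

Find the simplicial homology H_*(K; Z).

H_0 ≅ Z,  H_1 ≅ Z^3.

Take the total order P < Q < R < S < T < U < V on the vertex set. Then K (dimension 1) consists of the simplices:

  0-simplices (7): P, Q, R, S, T, U, V
  1-simplices (9): PS, PT, QS, QU, RS, RV, ST, SU, SV

so the chain groups are C_0 ≅ Z^7, C_1 ≅ Z^9.

Boundary ∂_1: C_1 → C_0 sends each edge [p,q] (with p < q) to q − p. For instance
  ∂PT = T − P.
This gives a 7×9 integer matrix of rank 6; reducing to Smith normal form yields diagonal entries (1,1,1,1,1,1).

Reading off H_k = ker ∂_k / im ∂_{k+1}:

  H_0: rank C_0 − rank ∂_1 = 7 − 6 = 1, and the invariant factors of ∂_1 are all 1, so H_0 = Z.
  H_1: rank ker ∂_1 − rank ∂_2 = (9 − 6) − 0 = 3, and there is no ∂_2, so H_1 = Z^3.

As a check, the Euler characteristic is 7 − 9 = -2, which agrees with 1 − 3 = -2.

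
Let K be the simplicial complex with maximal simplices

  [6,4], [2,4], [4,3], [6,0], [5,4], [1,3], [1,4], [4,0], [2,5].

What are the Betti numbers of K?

Take the total order 0 < 1 < 2 < 3 < 4 < 5 < 6 on the vertex set. Then K (dimension 1) consists of the simplices:

  0-simplices (7): [0], [1], [2], [3], [4], [5], [6]
  1-simplices (9): [0,4], [0,6], [1,3], [1,4], [2,4], [2,5], [3,4], [4,5], [4,6]

Hence C_0 ≅ Z^7, C_1 ≅ Z^9.

∂_1: C_1 → C_0 is given by ∂[p,q] = [q] − [p]. For instance
  ∂[1,4] = [4] − [1].
The 7×9 boundary matrix has rank 6 and Smith normal form diag(1,1,1,1,1,1).

From H_k ≅ ker(∂_k) / im(∂_{k+1}) we obtain:

  H_0: rank C_0 − rank ∂_1 = 7 − 6 = 1, and the invariant factors of ∂_1 are all 1, so H_0 ≅ Z.
  H_1: rank ker ∂_1 − rank ∂_2 = (9 − 6) − 0 = 3, and there is no ∂_2, so H_1 ≅ Z^3.

Hence the Betti numbers are b_0 = 1, b_1 = 3.

b_0 = 1, b_1 = 3.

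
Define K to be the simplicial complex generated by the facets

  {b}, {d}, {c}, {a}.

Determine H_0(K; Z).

Fix the vertex order a < b < c < d and write every simplex with vertices in increasing order. Then dim K = 0 and the simplices of K are:

  0-simplices (4): a, b, c, d

Hence C_0 ≅ Z^4.

Computing H_k = (kernel of ∂_k) / (image of ∂_{k+1}):

  H_0: rank C_0 − rank ∂_1 = 4 − 0 = 4, and there is no ∂_1, so H_0 ≅ Z^4.

H_0 = Z^4.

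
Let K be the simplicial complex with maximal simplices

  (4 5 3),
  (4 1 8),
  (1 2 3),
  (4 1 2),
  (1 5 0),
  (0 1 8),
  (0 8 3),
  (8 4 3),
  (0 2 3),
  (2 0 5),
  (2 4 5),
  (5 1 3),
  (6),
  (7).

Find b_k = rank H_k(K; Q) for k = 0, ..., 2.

K has 9 vertices, 18 edges, 12 triangles.
rank ∂_0 = 0, rank ∂_1 = 6 ⇒ b_0 = 9 − 0 − 6 = 3; all invariant factors of ∂_1 are 1 so no torsion. So H_0 ≅ Z^3.
rank ∂_1 = 6, rank ∂_2 = 12 ⇒ b_1 = 18 − 6 − 12 = 0; ∂_2 has invariant factor(s) [2] giving torsion. So H_1 ≅ Z/2.
rank ∂_2 = 12, rank ∂_3 = 0 ⇒ b_2 = 12 − 12 − 0 = 0. So H_2 ≅ 0.

b_0 = 3, b_1 = 0, b_2 = 0.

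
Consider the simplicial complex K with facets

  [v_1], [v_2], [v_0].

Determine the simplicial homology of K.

H_0 = Z^3.

Take the total order v_0 < v_1 < v_2 on the vertex set. Then K (dimension 0) consists of the simplices:

  0-simplices (3): [v_0], [v_1], [v_2]

so the chain groups are C_0 ≅ Z^3.

From H_k ≅ ker(∂_k) / im(∂_{k+1}) we obtain:

  H_0: rank C_0 − rank ∂_1 = 3 − 0 = 3, and there is no ∂_1, so H_0 ≅ Z^3.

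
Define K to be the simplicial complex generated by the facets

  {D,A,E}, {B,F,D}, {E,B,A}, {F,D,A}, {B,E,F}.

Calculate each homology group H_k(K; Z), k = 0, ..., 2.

H_0 ≅ Z,  H_1 ≅ Z,  H_2 = 0.

We work with the vertex ordering A < B < D < E < F. The simplices of K, each written with vertices in increasing order, are:

  0-simplices (5): A, B, D, E, F
  1-simplices (10): AB, AD, AE, AF, BD, BE, BF, DE, DF, EF
  2-simplices (5): ABE, ADE, ADF, BDF, BEF

Hence C_0 ≅ Z^5, C_1 ≅ Z^10, C_2 ≅ Z^5.

Boundary ∂_1: C_1 → C_0 maps an edge to its endpoints' difference, ∂[p,q] = q − p.
As a 5×10 matrix over Z this has rank 4, with invariant factors (1,1,1,1).

The boundary map ∂_2: C_2 → C_1 acts by ∂[p,q,r] = [q,r] − [p,r] + [p,q]. For instance
  ∂ADF = DF − AF + AD,
  ∂ADE = DE − AE + AD.
The 10×5 boundary matrix has rank 5 and Smith normal form diag(1,1,1,1,1).

From H_k ≅ ker(∂_k) / im(∂_{k+1}) we obtain:

  H_0: rank C_0 − rank ∂_1 = 5 − 4 = 1, and the invariant factors of ∂_1 are all 1, so H_0 ≅ Z.
  H_1: rank ker ∂_1 − rank ∂_2 = (10 − 4) − 5 = 1, and the invariant factors of ∂_2 are all 1, so H_1 ≅ Z.
  H_2: rank ker ∂_2 − rank ∂_3 = (5 − 5) − 0 = 0, and there is no ∂_3, so H_2 ≅ 0.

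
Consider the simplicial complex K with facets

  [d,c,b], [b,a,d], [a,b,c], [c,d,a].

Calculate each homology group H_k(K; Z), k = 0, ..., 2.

H_0 ≅ Z,  H_1 = 0,  H_2 ≅ Z.

Order the vertices as a < b < c < d. Listing each simplex with vertices in this order, K has dimension 2 with simplices:

  0-simplices (4): a, b, c, d
  1-simplices (6): ab, ac, ad, bc, bd, cd
  2-simplices (4): abc, abd, acd, bcd

Hence C_0 ≅ Z^4, C_1 ≅ Z^6, C_2 ≅ Z^4.

∂_1: C_1 → C_0 maps an edge to its endpoints' difference, ∂[p,q] = q − p.
The resulting 4×6 matrix has rank 3, and its Smith normal form has invariant factors (1,1,1).

∂_2: C_2 → C_1 acts by ∂[p,q,r] = [q,r] − [p,r] + [p,q]. For instance
  ∂acd = cd − ad + ac,
  ∂abc = bc − ac + ab.
This gives a 6×4 integer matrix of rank 3; reducing to Smith normal form yields diagonal entries (1,1,1).

Now H_k = ker ∂_k / im ∂_{k+1}, so:

  H_0: rank C_0 − rank ∂_1 = 4 − 3 = 1, and the invariant factors of ∂_1 are all 1, so H_0 = Z.
  H_1: rank ker ∂_1 − rank ∂_2 = (6 − 3) − 3 = 0, and the invariant factors of ∂_2 are all 1, so H_1 = 0.
  H_2: rank ker ∂_2 − rank ∂_3 = (4 − 3) − 0 = 1, and there is no ∂_3, so H_2 = Z.

As a check, the Euler characteristic is 4 − 6 + 4 = 2, which agrees with 1 − 0 + 1 = 2.
(K is a triangulation of the 2-sphere S^2.)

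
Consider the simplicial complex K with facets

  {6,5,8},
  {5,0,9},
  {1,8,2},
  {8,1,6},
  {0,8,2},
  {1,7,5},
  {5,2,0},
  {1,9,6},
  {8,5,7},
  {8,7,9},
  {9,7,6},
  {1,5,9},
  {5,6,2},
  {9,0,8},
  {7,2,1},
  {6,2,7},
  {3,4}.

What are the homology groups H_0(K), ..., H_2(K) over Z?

Take the total order 0 < 1 < 2 < 3 < 4 < 5 < 6 < 7 < 8 < 9 on the vertex set. Then K (dimension 2) consists of the simplices:

  0-simplices (10): [0], [1], [2], [3], [4], [5], [6], [7], [8], [9]
  1-simplices (25): (25 of them)
  2-simplices (16): [0,2,5], [0,2,8], [0,5,9], [0,8,9], [1,2,7], [1,2,8], [1,5,7], [1,5,9], [1,6,8], [1,6,9], [2,5,6], [2,6,7], [5,6,8], [5,7,8], [6,7,9], [7,8,9]

giving chain groups C_0 ≅ Z^10, C_1 ≅ Z^25, C_2 ≅ Z^16.

The boundary map ∂_1: C_1 → C_0 sends each edge [p,q] (with p < q) to q − p.
This gives a 10×25 integer matrix of rank 8; reducing to Smith normal form yields diagonal entries (1,1,1,1,1,1,1,1).

The boundary map ∂_2: C_2 → C_1 acts by ∂[p,q,r] = [q,r] − [p,r] + [p,q]. For instance
  ∂[0,2,5] = [2,5] − [0,5] + [0,2],
  ∂[1,2,8] = [2,8] − [1,8] + [1,2].
The 25×16 boundary matrix has rank 15 and Smith normal form diag(1,1,1,1,1,1,1,1,1,1,1,1,1,1,1).

Reading off H_k = ker ∂_k / im ∂_{k+1}:

  H_0: rank C_0 − rank ∂_1 = 10 − 8 = 2, and the invariant factors of ∂_1 are all 1, so H_0 = Z^2.
  H_1: rank ker ∂_1 − rank ∂_2 = (25 − 8) − 15 = 2, and the invariant factors of ∂_2 are all 1, so H_1 = Z^2.
  H_2: rank ker ∂_2 − rank ∂_3 = (16 − 15) − 0 = 1, and there is no ∂_3, so H_2 = Z.

As a check, the Euler characteristic is 10 − 25 + 16 = 1, which agrees with 2 − 2 + 1 = 1.

H_0 ≅ Z^2,  H_1 ≅ Z^2,  H_2 ≅ Z.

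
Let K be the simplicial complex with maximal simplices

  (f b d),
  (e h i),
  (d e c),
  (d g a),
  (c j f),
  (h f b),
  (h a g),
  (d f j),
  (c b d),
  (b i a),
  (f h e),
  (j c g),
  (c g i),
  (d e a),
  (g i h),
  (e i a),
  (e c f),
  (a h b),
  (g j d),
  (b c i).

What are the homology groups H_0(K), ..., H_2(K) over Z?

Take the total order a < b < c < d < e < f < g < h < i < j on the vertex set. Then K (dimension 2) consists of the simplices:

  0-simplices (10): a, b, c, d, e, f, g, h, i, j
  1-simplices (30): ab, ad, ae, ag, ah, ai, bc, bd, bf, bh, bi, cd, ce, cf, cg, ci, cj, de, df, dg, dj, ef, eh, ei, fh, fj, gh, gi, gj, hi
  2-simplices (20): abh, abi, ade, adg, aei, agh, bcd, bci, bdf, bfh, cde, cef, cfj, cgi, cgj, dfj, dgj, efh, ehi, ghi

Hence C_0 ≅ Z^10, C_1 ≅ Z^30, C_2 ≅ Z^20.

The boundary map ∂_1: C_1 → C_0 maps an edge to its endpoints' difference, ∂[p,q] = q − p. For instance
  ∂gi = i − g.
The resulting 10×30 matrix has rank 9, and its Smith normal form has invariant factors (1,1,1,1,1,1,1,1,1).

Boundary ∂_2: C_2 → C_1 acts by ∂[p,q,r] = [q,r] − [p,r] + [p,q]. For instance
  ∂efh = fh − eh + ef,
  ∂ade = de − ae + ad.
As a 30×20 matrix over Z this has rank 20, with invariant factors (1,1,1,1,1,1,1,1,1,1,1,1,1,1,1,1,1,1,1,2).

Now H_k = ker ∂_k / im ∂_{k+1}, so:

  H_0: rank C_0 − rank ∂_1 = 10 − 9 = 1, and the invariant factors of ∂_1 are all 1, so H_0 = Z.
  H_1: rank ker ∂_1 − rank ∂_2 = (30 − 9) − 20 = 1, and ∂_2 has invariant factor 2 > 1, so H_1 = Z × Z/2.
  H_2: rank ker ∂_2 − rank ∂_3 = (20 − 20) − 0 = 0, and there is no ∂_3, so H_2 = 0.

As a check, the Euler characteristic is 10 − 30 + 20 = 0, which agrees with 1 − 1 + 0 = 0.
(K is a triangulation of the Klein bottle.)

H_0 = Z,  H_1 = Z × Z/2,  H_2 = 0.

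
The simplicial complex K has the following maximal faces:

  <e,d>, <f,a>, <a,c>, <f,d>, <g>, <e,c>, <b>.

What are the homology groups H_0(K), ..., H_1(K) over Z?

H_0 = Z^3,  H_1 = Z.

Order the vertices as a < b < c < d < e < f < g. Listing each simplex with vertices in this order, K has dimension 1 with simplices:

  0-simplices (7): a, b, c, d, e, f, g
  1-simplices (5): ac, af, ce, de, df

so the chain groups are C_0 ≅ Z^7, C_1 ≅ Z^5.

The boundary map ∂_1: C_1 → C_0 maps an edge to its endpoints' difference, ∂[p,q] = q − p.
This gives a 7×5 integer matrix of rank 4; reducing to Smith normal form yields diagonal entries (1,1,1,1).

Computing H_k = (kernel of ∂_k) / (image of ∂_{k+1}):

  H_0: rank C_0 − rank ∂_1 = 7 − 4 = 3, and the invariant factors of ∂_1 are all 1, so H_0 = Z^3.
  H_1: rank ker ∂_1 − rank ∂_2 = (5 − 4) − 0 = 1, and there is no ∂_2, so H_1 = Z.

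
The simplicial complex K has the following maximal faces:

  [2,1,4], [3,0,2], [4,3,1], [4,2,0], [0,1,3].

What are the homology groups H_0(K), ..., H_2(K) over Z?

H_0 = Z,  H_1 = Z,  H_2 = 0.

K has 5 vertices, 10 edges, 5 triangles.
rank ∂_0 = 0, rank ∂_1 = 4 ⇒ b_0 = 5 − 0 − 4 = 1; all invariant factors of ∂_1 are 1 so no torsion. So H_0 = Z.
rank ∂_1 = 4, rank ∂_2 = 5 ⇒ b_1 = 10 − 4 − 5 = 1; all invariant factors of ∂_2 are 1 so no torsion. So H_1 = Z.
rank ∂_2 = 5, rank ∂_3 = 0 ⇒ b_2 = 5 − 5 − 0 = 0. So H_2 = 0.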